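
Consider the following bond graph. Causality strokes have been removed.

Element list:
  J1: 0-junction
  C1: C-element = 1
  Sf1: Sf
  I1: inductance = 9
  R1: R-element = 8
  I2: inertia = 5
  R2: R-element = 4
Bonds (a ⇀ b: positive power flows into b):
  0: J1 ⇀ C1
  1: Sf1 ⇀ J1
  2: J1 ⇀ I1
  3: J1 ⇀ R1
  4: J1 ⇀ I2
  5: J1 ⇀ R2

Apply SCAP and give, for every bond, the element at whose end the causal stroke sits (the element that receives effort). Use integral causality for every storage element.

#1 |Sf1  (source Sf1 imposes f)
#0 |J1  (C1 outputs effort q/C1)
#2 |I1  (J1: bond 0 brought effort, rest push out)
#3 |R1  (common-e at J1 fixed by 0)
#4 |I2  (J1: bond 0 brought effort, rest push out)
#5 |R2  (0-jn J1 has e-setter on 0)

b0 stroke at J1
b1 stroke at Sf1
b2 stroke at I1
b3 stroke at R1
b4 stroke at I2
b5 stroke at R2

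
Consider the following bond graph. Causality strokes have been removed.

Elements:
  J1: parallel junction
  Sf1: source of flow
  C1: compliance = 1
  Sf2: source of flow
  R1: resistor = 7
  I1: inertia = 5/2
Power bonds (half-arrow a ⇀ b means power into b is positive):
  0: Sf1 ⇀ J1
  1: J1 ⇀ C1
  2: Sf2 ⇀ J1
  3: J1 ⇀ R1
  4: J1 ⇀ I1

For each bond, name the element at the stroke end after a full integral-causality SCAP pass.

#0 →Sf1
#1 →J1
#2 →Sf2
#3 →R1
#4 →I1

#0 |Sf1  (Sf1 fixes flow; stroke at Sf1)
#2 |Sf2  (Sf2 fixes flow; stroke at Sf2)
#1 |J1  (C1 outputs effort q/C1)
#3 |R1  (J1 effort already set via bond 1)
#4 |I1  (J1: bond 1 brought effort, rest push out)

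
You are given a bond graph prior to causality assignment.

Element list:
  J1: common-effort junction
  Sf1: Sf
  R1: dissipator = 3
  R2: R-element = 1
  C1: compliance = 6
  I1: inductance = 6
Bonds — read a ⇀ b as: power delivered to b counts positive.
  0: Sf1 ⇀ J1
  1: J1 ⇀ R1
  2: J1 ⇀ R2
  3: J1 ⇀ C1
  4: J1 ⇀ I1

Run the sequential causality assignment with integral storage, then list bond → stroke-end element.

bond 0 stroke→Sf1  (Sf1 fixes flow; stroke at Sf1)
bond 3 stroke→J1  (C1 integral (e out))
bond 1 stroke→R1  (J1: bond 3 brought effort, rest push out)
bond 2 stroke→R2  (J1: bond 3 brought effort, rest push out)
bond 4 stroke→I1  (common-e at J1 fixed by 3)

β0 stroke→Sf1
β1 stroke→R1
β2 stroke→R2
β3 stroke→J1
β4 stroke→I1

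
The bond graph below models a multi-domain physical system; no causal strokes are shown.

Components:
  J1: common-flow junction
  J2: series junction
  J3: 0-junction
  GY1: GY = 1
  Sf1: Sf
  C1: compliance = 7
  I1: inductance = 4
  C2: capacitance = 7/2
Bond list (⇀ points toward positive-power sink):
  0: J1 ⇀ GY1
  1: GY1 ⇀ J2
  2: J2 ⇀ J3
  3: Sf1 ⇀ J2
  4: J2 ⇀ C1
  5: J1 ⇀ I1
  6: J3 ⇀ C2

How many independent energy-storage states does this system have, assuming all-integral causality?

3  (C1, C2, I1 all integral)

b3 |Sf1  (Sf1: flow source, stroke at near end)
b1 |J2  (J2: bond 3 brought flow, rest push out)
b2 |J2  (J2: bond 3 brought flow, rest push out)
b4 |J2  (J2: bond 3 brought flow, rest push out)
b6 |J3  (J3 needs exactly one e-in)
b0 |J1  (GY1: gyrator matches bond 1)
b5 |I1  (closing 1-jn rule on J1)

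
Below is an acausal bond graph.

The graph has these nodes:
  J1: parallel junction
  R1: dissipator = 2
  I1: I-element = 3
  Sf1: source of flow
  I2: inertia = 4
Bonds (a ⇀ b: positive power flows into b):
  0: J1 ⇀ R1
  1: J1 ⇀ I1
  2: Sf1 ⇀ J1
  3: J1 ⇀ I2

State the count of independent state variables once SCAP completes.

2  (I1, I2 all integral)

b2 stroke→Sf1  (Sf1 fixes flow; stroke at Sf1)
b1 stroke→I1  (I1: I, integral causality)
b3 stroke→I2  (I2 integral (f out))
b0 stroke→J1  (only one effort-in slot at J1)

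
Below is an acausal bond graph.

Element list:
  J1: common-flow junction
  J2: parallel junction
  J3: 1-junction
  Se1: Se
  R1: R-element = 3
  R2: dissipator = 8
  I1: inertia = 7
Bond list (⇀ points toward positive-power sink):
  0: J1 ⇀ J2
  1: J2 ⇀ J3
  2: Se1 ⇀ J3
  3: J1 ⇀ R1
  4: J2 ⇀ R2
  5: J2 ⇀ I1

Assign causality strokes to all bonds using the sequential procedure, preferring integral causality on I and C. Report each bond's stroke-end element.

bond 2 |J3  (Se1 fixes effort; stroke away)
bond 1 |J2  (closing 1-jn rule on J3)
bond 0 |J1  (0-jn J2 has e-setter on 1)
bond 4 |R2  (J2 effort already set via bond 1)
bond 5 |I1  (J2: bond 1 brought effort, rest push out)
bond 3 |R1  (J1: last free bond brings flow in)

bond 0 stroke at J1
bond 1 stroke at J2
bond 2 stroke at J3
bond 3 stroke at R1
bond 4 stroke at R2
bond 5 stroke at I1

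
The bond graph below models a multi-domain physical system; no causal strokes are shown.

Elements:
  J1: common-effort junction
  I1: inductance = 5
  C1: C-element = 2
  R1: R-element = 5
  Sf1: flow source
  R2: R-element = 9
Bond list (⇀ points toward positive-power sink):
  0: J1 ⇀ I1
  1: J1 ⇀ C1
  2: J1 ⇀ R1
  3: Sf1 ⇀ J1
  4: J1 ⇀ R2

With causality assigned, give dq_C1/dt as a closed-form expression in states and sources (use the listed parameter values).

β3 stroke at Sf1  (Sf1 (Sf) sets flow on bond)
β0 stroke at I1  (I1 outputs flow p/I1)
β1 stroke at J1  (C1 outputs effort q/C1)
β2 stroke at R1  (J1: bond 1 brought effort, rest push out)
β4 stroke at R2  (0-jn J1 has e-setter on 1)

dq_C1/dt = F_Sf1 - p_I1/5 - 7*q_C1/45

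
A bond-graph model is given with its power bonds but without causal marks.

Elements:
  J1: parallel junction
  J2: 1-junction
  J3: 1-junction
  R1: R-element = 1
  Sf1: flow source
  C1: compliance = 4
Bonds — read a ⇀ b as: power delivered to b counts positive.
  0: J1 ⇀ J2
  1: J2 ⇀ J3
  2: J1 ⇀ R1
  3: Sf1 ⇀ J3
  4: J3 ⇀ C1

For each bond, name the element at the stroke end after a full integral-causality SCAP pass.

bond 3 stroke→Sf1  (Sf1 fixes flow; stroke at Sf1)
bond 1 stroke→J3  (1-jn J3 has f-setter on 3)
bond 4 stroke→J3  (1-jn J3 has f-setter on 3)
bond 0 stroke→J2  (J2: bond 1 brought flow, rest push out)
bond 2 stroke→J1  (J1: last free bond brings effort in)

β0 stroke→J2
β1 stroke→J3
β2 stroke→J1
β3 stroke→Sf1
β4 stroke→J3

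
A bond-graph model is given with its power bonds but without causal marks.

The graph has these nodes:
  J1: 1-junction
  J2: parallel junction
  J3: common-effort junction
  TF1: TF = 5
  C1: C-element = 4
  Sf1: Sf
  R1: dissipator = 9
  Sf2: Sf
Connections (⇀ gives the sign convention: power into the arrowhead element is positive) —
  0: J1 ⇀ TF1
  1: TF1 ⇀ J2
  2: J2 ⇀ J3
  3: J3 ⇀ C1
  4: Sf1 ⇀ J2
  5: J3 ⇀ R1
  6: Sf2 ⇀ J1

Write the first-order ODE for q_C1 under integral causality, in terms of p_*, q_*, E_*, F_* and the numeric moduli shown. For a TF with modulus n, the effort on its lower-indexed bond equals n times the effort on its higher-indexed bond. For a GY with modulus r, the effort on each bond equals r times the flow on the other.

bond 4 stroke at Sf1  (Sf1: flow source, stroke at near end)
bond 6 stroke at Sf2  (Sf2: flow source, stroke at near end)
bond 0 stroke at J1  (1-jn J1 has f-setter on 6)
bond 1 stroke at TF1  (TF1: transformer flips bond 0)
bond 2 stroke at J2  (J2 needs exactly one e-in)
bond 3 stroke at J3  (C1 outputs effort q/C1)
bond 5 stroke at R1  (common-e at J3 fixed by 3)

dq_C1/dt = F_Sf1 + 5*F_Sf2 - q_C1/36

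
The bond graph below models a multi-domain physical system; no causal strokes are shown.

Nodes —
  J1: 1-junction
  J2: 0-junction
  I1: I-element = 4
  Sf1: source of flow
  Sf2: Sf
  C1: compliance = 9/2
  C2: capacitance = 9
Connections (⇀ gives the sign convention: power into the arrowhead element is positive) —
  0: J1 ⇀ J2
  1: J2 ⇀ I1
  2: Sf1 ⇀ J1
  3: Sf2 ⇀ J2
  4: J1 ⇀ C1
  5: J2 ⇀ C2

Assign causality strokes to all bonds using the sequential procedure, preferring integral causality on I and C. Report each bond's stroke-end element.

β2 stroke→Sf1  (Sf1 (Sf) sets flow on bond)
β3 stroke→Sf2  (Sf2: flow source, stroke at near end)
β0 stroke→J1  (common-f at J1 fixed by 2)
β4 stroke→J1  (1-jn J1 has f-setter on 2)
β1 stroke→I1  (I1 integral (f out))
β5 stroke→J2  (only one effort-in slot at J2)

#0 stroke at J1
#1 stroke at I1
#2 stroke at Sf1
#3 stroke at Sf2
#4 stroke at J1
#5 stroke at J2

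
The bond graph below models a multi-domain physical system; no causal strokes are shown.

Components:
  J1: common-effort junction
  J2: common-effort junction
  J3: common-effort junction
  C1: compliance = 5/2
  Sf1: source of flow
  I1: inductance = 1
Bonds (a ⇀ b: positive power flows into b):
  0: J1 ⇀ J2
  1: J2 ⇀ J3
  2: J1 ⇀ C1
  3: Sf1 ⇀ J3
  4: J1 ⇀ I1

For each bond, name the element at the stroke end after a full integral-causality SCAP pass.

β0 stroke at J2
β1 stroke at J3
β2 stroke at J1
β3 stroke at Sf1
β4 stroke at I1

b3 |Sf1  (Sf1: flow source, stroke at near end)
b1 |J3  (J3 needs exactly one e-in)
b0 |J2  (J2: last free bond brings effort in)
b2 |J1  (prefer integral on C1)
b4 |I1  (J1 effort already set via bond 2)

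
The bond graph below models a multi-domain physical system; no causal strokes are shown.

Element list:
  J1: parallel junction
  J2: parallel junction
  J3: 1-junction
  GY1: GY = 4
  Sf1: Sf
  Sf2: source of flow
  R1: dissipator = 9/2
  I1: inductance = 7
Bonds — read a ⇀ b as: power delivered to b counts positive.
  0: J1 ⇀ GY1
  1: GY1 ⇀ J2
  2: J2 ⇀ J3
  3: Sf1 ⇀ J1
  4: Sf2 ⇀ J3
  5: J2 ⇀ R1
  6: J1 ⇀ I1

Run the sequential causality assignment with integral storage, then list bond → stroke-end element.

#0 stroke at J1
#1 stroke at J2
#2 stroke at J3
#3 stroke at Sf1
#4 stroke at Sf2
#5 stroke at R1
#6 stroke at I1

#3 stroke at Sf1  (Sf1: flow source, stroke at near end)
#4 stroke at Sf2  (Sf2 fixes flow; stroke at Sf2)
#2 stroke at J3  (1-jn J3 has f-setter on 4)
#6 stroke at I1  (I1 integral (f out))
#0 stroke at J1  (only one effort-in slot at J1)
#1 stroke at J2  (GY1 both-in/both-out from 0)
#5 stroke at R1  (J2 effort already set via bond 1)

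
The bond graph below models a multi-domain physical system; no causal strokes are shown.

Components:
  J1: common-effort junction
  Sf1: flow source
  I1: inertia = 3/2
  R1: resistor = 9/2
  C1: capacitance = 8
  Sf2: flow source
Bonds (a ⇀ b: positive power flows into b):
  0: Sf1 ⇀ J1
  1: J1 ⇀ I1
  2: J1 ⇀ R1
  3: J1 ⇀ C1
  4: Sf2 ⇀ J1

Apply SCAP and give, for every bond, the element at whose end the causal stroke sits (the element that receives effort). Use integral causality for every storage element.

bond 0 →Sf1  (Sf1 fixes flow; stroke at Sf1)
bond 4 →Sf2  (Sf2: flow source, stroke at near end)
bond 1 →I1  (I1: I, integral causality)
bond 3 →J1  (C1: C, integral causality)
bond 2 →R1  (J1: bond 3 brought effort, rest push out)

bond 0 |Sf1
bond 1 |I1
bond 2 |R1
bond 3 |J1
bond 4 |Sf2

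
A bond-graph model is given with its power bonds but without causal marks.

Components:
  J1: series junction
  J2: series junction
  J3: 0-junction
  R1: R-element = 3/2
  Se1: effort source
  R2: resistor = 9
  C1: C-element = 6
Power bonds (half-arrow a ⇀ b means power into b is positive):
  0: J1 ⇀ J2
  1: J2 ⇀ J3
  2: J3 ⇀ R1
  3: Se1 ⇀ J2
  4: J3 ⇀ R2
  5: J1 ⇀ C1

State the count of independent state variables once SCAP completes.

1  (C1 all integral)

β3 |J2  (Se1 (Se) sets effort on bond)
β5 |J1  (C1: C, integral causality)
β0 |J2  (only one flow-in slot at J1)
β1 |J3  (J2: last free bond brings flow in)
β2 |R1  (common-e at J3 fixed by 1)
β4 |R2  (J3 effort already set via bond 1)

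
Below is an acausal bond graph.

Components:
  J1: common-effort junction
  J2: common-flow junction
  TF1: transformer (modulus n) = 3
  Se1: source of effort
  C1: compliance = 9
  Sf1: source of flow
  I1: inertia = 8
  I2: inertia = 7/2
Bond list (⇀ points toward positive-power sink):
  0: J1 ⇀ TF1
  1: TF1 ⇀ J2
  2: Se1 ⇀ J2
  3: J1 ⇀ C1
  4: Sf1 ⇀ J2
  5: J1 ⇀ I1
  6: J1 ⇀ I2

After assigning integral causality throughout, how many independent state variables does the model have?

3  (C1, I1, I2 all integral)

#2 stroke at J2  (Se1: effort source, stroke at far end)
#4 stroke at Sf1  (Sf1: flow source, stroke at near end)
#1 stroke at J2  (J2 flow already set via bond 4)
#0 stroke at TF1  (through TF1, causality passes straight; one stroke at TF1)
#3 stroke at J1  (C1: C, integral causality)
#5 stroke at I1  (J1: bond 3 brought effort, rest push out)
#6 stroke at I2  (J1: bond 3 brought effort, rest push out)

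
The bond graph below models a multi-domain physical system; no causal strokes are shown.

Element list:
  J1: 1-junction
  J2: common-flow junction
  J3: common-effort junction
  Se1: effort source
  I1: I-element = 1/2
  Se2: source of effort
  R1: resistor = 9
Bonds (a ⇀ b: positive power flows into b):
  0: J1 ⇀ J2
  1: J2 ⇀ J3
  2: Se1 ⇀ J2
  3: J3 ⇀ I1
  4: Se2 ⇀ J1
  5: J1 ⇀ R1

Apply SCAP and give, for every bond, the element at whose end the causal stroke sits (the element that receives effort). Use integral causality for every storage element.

β0 stroke at J2
β1 stroke at J3
β2 stroke at J2
β3 stroke at I1
β4 stroke at J1
β5 stroke at J1

bond 2 →J2  (Se1: effort source, stroke at far end)
bond 4 →J1  (source Se2 imposes e)
bond 3 →I1  (I1: I, integral causality)
bond 1 →J3  (J3 needs exactly one e-in)
bond 0 →J2  (J2: bond 1 brought flow, rest push out)
bond 5 →J1  (J1: bond 0 brought flow, rest push out)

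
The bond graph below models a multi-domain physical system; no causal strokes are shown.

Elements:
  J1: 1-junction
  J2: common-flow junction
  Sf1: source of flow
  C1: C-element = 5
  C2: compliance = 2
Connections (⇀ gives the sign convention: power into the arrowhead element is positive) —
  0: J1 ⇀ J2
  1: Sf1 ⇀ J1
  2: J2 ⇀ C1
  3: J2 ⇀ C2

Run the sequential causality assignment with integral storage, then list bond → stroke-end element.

β0 stroke at J1
β1 stroke at Sf1
β2 stroke at J2
β3 stroke at J2

bond 1 stroke at Sf1  (Sf1 fixes flow; stroke at Sf1)
bond 0 stroke at J1  (J1: bond 1 brought flow, rest push out)
bond 2 stroke at J2  (common-f at J2 fixed by 0)
bond 3 stroke at J2  (1-jn J2 has f-setter on 0)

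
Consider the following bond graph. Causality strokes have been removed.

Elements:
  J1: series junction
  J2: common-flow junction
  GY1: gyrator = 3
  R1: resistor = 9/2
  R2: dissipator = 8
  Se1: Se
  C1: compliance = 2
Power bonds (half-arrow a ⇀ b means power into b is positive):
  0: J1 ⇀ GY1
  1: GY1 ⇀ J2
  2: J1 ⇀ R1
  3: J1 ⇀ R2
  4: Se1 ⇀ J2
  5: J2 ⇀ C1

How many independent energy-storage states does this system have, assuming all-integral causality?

1  (C1 all integral)

b4 →J2  (Se1 (Se) sets effort on bond)
b5 →J2  (C1 outputs effort q/C1)
b1 →GY1  (J2 needs exactly one f-in)
b0 →GY1  (GY GY1: same side as bond 1)
b2 →J1  (common-f at J1 fixed by 0)
b3 →J1  (1-jn J1 has f-setter on 0)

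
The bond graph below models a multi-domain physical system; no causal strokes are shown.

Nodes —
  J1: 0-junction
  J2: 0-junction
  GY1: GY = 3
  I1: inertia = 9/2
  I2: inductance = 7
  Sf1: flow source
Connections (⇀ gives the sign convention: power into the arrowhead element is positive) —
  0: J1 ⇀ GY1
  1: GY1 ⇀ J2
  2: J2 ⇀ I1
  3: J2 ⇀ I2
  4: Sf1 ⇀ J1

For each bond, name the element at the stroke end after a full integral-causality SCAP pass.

bond 0 stroke→J1
bond 1 stroke→J2
bond 2 stroke→I1
bond 3 stroke→I2
bond 4 stroke→Sf1

#4 |Sf1  (Sf1 (Sf) sets flow on bond)
#0 |J1  (J1: last free bond brings effort in)
#1 |J2  (GY GY1: same side as bond 0)
#2 |I1  (J2 effort already set via bond 1)
#3 |I2  (J2 effort already set via bond 1)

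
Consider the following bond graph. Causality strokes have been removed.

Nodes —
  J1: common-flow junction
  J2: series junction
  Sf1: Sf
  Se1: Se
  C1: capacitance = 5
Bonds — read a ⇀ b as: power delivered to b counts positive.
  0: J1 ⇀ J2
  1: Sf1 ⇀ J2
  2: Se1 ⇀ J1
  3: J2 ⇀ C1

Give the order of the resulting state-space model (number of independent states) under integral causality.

1  (C1 all integral)

bond 1 →Sf1  (Sf1 (Sf) sets flow on bond)
bond 2 →J1  (source Se1 imposes e)
bond 0 →J2  (J1 needs exactly one f-in)
bond 3 →J2  (common-f at J2 fixed by 1)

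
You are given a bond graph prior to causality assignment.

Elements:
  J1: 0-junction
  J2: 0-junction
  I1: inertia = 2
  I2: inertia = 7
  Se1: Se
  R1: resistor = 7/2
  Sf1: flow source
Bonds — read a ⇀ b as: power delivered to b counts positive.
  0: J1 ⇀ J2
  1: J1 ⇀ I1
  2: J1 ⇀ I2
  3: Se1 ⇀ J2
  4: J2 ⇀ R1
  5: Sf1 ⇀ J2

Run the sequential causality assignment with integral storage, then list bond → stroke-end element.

#3 stroke→J2  (Se1: effort source, stroke at far end)
#5 stroke→Sf1  (source Sf1 imposes f)
#0 stroke→J1  (J2 effort already set via bond 3)
#4 stroke→R1  (J2 effort already set via bond 3)
#1 stroke→I1  (common-e at J1 fixed by 0)
#2 stroke→I2  (J1 effort already set via bond 0)

bond 0 stroke at J1
bond 1 stroke at I1
bond 2 stroke at I2
bond 3 stroke at J2
bond 4 stroke at R1
bond 5 stroke at Sf1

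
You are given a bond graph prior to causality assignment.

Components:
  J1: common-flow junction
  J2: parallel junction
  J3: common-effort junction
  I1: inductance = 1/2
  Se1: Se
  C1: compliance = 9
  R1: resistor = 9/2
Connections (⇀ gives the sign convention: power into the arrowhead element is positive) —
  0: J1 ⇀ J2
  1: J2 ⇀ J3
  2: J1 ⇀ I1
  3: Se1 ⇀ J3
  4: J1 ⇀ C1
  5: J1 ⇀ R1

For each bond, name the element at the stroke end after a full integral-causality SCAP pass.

b0 →J1
b1 →J2
b2 →I1
b3 →J3
b4 →J1
b5 →J1

b3 →J3  (Se1: effort source, stroke at far end)
b1 →J2  (J3: bond 3 brought effort, rest push out)
b0 →J1  (0-jn J2 has e-setter on 1)
b2 →I1  (I1: I, integral causality)
b4 →J1  (common-f at J1 fixed by 2)
b5 →J1  (J1: bond 2 brought flow, rest push out)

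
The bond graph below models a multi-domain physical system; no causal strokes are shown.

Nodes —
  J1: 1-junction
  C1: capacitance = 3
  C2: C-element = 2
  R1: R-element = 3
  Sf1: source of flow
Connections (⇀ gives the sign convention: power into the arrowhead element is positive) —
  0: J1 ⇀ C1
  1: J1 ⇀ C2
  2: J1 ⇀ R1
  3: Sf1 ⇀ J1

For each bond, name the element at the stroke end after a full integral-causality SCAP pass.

#0 stroke at J1
#1 stroke at J1
#2 stroke at J1
#3 stroke at Sf1

#3 →Sf1  (Sf1 fixes flow; stroke at Sf1)
#0 →J1  (1-jn J1 has f-setter on 3)
#1 →J1  (1-jn J1 has f-setter on 3)
#2 →J1  (J1: bond 3 brought flow, rest push out)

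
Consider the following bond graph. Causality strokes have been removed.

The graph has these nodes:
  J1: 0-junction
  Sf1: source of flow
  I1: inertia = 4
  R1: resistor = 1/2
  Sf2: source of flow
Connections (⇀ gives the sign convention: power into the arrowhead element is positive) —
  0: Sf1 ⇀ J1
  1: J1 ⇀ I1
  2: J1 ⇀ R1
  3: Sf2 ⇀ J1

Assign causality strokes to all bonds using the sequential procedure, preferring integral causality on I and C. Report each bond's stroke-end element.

bond 0 |Sf1
bond 1 |I1
bond 2 |J1
bond 3 |Sf2

#0 stroke at Sf1  (Sf1: flow source, stroke at near end)
#3 stroke at Sf2  (source Sf2 imposes f)
#1 stroke at I1  (I1 integral (f out))
#2 stroke at J1  (J1 needs exactly one e-in)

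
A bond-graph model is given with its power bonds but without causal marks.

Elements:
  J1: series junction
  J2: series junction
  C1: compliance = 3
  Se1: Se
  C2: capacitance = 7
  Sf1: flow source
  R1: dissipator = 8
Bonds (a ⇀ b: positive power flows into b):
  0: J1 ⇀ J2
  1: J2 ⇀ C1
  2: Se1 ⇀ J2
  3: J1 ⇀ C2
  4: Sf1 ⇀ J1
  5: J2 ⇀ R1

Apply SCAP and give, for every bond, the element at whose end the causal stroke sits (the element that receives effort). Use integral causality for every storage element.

bond 0 stroke→J1
bond 1 stroke→J2
bond 2 stroke→J2
bond 3 stroke→J1
bond 4 stroke→Sf1
bond 5 stroke→J2

#2 stroke→J2  (source Se1 imposes e)
#4 stroke→Sf1  (Sf1 (Sf) sets flow on bond)
#0 stroke→J1  (common-f at J1 fixed by 4)
#3 stroke→J1  (common-f at J1 fixed by 4)
#1 stroke→J2  (J2: bond 0 brought flow, rest push out)
#5 stroke→J2  (1-jn J2 has f-setter on 0)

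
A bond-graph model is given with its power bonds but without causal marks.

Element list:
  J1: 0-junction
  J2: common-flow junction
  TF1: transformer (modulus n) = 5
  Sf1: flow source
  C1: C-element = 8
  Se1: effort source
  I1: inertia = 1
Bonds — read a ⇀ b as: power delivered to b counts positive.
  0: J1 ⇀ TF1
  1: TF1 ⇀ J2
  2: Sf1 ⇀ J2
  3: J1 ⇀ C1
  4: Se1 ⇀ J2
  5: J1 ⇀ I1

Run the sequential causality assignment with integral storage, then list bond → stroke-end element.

β2 |Sf1  (source Sf1 imposes f)
β4 |J2  (Se1 (Se) sets effort on bond)
β1 |J2  (common-f at J2 fixed by 2)
β0 |TF1  (through TF1, causality passes straight; one stroke at TF1)
β3 |J1  (prefer integral on C1)
β5 |I1  (J1 effort already set via bond 3)

β0 |TF1
β1 |J2
β2 |Sf1
β3 |J1
β4 |J2
β5 |I1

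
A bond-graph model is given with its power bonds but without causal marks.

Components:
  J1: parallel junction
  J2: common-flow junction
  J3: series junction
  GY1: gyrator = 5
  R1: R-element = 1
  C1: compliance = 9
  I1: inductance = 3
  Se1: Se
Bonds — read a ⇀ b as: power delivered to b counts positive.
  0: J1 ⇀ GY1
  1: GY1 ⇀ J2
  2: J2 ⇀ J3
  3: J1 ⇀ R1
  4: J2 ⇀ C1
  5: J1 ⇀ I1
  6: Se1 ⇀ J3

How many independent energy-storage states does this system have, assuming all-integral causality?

b6 |J3  (source Se1 imposes e)
b2 |J2  (J3: last free bond brings flow in)
b4 |J2  (C1: C, integral causality)
b1 |GY1  (J2: last free bond brings flow in)
b0 |GY1  (GY GY1: same side as bond 1)
b5 |I1  (I1: I, integral causality)
b3 |J1  (J1 needs exactly one e-in)

2  (C1, I1 all integral)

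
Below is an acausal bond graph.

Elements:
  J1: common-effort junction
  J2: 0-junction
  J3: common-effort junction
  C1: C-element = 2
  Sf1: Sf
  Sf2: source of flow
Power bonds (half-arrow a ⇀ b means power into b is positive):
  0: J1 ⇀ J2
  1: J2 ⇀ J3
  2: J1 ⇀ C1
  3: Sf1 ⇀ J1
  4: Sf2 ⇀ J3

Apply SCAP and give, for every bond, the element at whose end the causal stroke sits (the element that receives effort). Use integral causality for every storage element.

#3 |Sf1  (source Sf1 imposes f)
#4 |Sf2  (Sf2: flow source, stroke at near end)
#1 |J3  (J3 needs exactly one e-in)
#0 |J2  (closing 0-jn rule on J2)
#2 |J1  (J1 needs exactly one e-in)

β0 stroke→J2
β1 stroke→J3
β2 stroke→J1
β3 stroke→Sf1
β4 stroke→Sf2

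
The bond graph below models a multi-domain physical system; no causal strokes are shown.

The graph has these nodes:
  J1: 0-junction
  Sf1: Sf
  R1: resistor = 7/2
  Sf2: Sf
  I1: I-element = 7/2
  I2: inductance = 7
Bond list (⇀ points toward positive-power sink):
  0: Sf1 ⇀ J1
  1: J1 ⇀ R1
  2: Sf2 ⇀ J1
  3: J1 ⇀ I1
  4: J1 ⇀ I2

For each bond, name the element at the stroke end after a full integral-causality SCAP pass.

bond 0 |Sf1  (Sf1: flow source, stroke at near end)
bond 2 |Sf2  (Sf2: flow source, stroke at near end)
bond 3 |I1  (I1 integral (f out))
bond 4 |I2  (I2: I, integral causality)
bond 1 |J1  (J1: last free bond brings effort in)

b0 |Sf1
b1 |J1
b2 |Sf2
b3 |I1
b4 |I2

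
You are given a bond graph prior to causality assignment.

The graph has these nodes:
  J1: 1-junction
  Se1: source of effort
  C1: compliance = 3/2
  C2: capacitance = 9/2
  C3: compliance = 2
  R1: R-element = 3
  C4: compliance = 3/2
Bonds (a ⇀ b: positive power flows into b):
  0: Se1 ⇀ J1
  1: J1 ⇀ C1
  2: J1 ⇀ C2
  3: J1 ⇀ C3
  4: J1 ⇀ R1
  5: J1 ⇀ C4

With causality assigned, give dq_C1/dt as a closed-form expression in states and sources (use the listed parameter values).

#0 →J1  (source Se1 imposes e)
#1 →J1  (C1 integral (e out))
#2 →J1  (prefer integral on C2)
#3 →J1  (prefer integral on C3)
#5 →J1  (prefer integral on C4)
#4 →R1  (J1 needs exactly one f-in)

dq_C1/dt = E_Se1/3 - 2*q_C1/9 - 2*q_C2/27 - q_C3/6 - 2*q_C4/9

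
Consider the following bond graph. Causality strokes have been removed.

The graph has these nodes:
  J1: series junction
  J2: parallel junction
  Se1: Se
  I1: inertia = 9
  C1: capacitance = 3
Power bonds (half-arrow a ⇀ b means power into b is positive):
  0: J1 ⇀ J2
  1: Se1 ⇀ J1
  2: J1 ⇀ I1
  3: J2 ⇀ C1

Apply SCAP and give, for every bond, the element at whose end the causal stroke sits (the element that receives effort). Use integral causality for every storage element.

b0 stroke at J1
b1 stroke at J1
b2 stroke at I1
b3 stroke at J2

bond 1 |J1  (Se1 (Se) sets effort on bond)
bond 2 |I1  (I1 outputs flow p/I1)
bond 0 |J1  (J1 flow already set via bond 2)
bond 3 |J2  (closing 0-jn rule on J2)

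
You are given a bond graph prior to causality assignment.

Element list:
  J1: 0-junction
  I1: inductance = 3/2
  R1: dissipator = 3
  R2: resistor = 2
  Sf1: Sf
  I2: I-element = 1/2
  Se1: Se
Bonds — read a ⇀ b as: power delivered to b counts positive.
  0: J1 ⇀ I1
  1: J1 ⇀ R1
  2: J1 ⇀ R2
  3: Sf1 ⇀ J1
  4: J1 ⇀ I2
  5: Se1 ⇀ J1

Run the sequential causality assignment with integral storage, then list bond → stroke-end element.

b0 stroke→I1
b1 stroke→R1
b2 stroke→R2
b3 stroke→Sf1
b4 stroke→I2
b5 stroke→J1

#3 stroke→Sf1  (Sf1 (Sf) sets flow on bond)
#5 stroke→J1  (Se1: effort source, stroke at far end)
#0 stroke→I1  (J1 effort already set via bond 5)
#1 stroke→R1  (J1 effort already set via bond 5)
#2 stroke→R2  (J1: bond 5 brought effort, rest push out)
#4 stroke→I2  (common-e at J1 fixed by 5)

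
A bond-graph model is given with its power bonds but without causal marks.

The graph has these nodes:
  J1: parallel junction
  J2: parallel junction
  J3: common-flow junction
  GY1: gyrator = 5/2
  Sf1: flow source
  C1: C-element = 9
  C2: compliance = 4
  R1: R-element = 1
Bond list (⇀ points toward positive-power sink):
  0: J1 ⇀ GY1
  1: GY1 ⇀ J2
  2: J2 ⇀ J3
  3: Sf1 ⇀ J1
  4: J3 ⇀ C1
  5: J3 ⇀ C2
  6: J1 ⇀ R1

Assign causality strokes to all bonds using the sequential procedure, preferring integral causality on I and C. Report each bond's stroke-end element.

b3 stroke at Sf1  (source Sf1 imposes f)
b4 stroke at J3  (C1: C, integral causality)
b5 stroke at J3  (C2 outputs effort q/C2)
b2 stroke at J2  (J3 needs exactly one f-in)
b1 stroke at GY1  (0-jn J2 has e-setter on 2)
b0 stroke at GY1  (through GY1, causality inverts; strokes same side of GY1)
b6 stroke at J1  (only one effort-in slot at J1)

β0 →GY1
β1 →GY1
β2 →J2
β3 →Sf1
β4 →J3
β5 →J3
β6 →J1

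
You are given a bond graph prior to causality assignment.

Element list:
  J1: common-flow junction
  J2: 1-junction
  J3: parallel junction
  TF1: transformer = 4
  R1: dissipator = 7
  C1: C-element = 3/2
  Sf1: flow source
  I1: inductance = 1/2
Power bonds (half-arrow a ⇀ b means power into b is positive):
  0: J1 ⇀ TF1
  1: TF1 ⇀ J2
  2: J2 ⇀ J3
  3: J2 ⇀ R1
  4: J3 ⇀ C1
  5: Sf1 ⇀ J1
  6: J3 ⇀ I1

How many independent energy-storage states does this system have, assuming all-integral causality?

bond 5 |Sf1  (Sf1 (Sf) sets flow on bond)
bond 0 |J1  (J1 flow already set via bond 5)
bond 1 |TF1  (through TF1, causality passes straight; one stroke at TF1)
bond 2 |J2  (J2 flow already set via bond 1)
bond 3 |J2  (1-jn J2 has f-setter on 1)
bond 4 |J3  (prefer integral on C1)
bond 6 |I1  (0-jn J3 has e-setter on 4)

2  (C1, I1 all integral)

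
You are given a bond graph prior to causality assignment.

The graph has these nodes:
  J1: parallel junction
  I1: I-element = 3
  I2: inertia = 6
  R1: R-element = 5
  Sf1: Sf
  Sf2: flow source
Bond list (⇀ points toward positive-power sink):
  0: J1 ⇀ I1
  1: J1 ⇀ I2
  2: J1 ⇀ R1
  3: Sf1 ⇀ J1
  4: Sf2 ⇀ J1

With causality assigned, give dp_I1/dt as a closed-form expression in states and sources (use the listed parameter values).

dp_I1/dt = 5*F_Sf1 + 5*F_Sf2 - 5*p_I1/3 - 5*p_I2/6

bond 3 stroke→Sf1  (Sf1: flow source, stroke at near end)
bond 4 stroke→Sf2  (source Sf2 imposes f)
bond 0 stroke→I1  (prefer integral on I1)
bond 1 stroke→I2  (I2 integral (f out))
bond 2 stroke→J1  (J1 needs exactly one e-in)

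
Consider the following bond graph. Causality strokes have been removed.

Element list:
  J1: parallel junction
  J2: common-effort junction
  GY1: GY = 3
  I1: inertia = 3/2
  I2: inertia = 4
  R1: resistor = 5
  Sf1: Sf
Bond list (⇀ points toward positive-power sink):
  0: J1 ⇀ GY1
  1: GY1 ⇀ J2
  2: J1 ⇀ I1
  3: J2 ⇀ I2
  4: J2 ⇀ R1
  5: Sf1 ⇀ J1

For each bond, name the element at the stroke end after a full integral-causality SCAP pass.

b5 |Sf1  (Sf1 (Sf) sets flow on bond)
b2 |I1  (I1 integral (f out))
b0 |J1  (J1 needs exactly one e-in)
b1 |J2  (through GY1, causality inverts; strokes same side of GY1)
b3 |I2  (0-jn J2 has e-setter on 1)
b4 |R1  (J2 effort already set via bond 1)

b0 stroke at J1
b1 stroke at J2
b2 stroke at I1
b3 stroke at I2
b4 stroke at R1
b5 stroke at Sf1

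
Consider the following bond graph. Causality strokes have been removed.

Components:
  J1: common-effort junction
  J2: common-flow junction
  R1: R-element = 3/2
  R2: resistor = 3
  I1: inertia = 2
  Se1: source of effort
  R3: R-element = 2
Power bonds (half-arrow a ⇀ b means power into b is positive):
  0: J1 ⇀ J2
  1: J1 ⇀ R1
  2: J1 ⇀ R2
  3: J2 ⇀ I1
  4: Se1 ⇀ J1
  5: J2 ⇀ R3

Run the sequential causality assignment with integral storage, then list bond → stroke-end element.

bond 0 |J2
bond 1 |R1
bond 2 |R2
bond 3 |I1
bond 4 |J1
bond 5 |J2

bond 4 stroke→J1  (Se1 fixes effort; stroke away)
bond 0 stroke→J2  (J1: bond 4 brought effort, rest push out)
bond 1 stroke→R1  (0-jn J1 has e-setter on 4)
bond 2 stroke→R2  (J1 effort already set via bond 4)
bond 3 stroke→I1  (I1: I, integral causality)
bond 5 stroke→J2  (common-f at J2 fixed by 3)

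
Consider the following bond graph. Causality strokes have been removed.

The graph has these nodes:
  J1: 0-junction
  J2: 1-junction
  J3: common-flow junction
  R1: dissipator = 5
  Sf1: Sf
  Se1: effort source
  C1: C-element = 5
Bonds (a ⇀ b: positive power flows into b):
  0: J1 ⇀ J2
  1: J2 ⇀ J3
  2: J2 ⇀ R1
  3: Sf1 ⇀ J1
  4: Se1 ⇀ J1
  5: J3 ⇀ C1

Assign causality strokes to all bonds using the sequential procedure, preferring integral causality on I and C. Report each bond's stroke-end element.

b0 stroke at J2
b1 stroke at J2
b2 stroke at R1
b3 stroke at Sf1
b4 stroke at J1
b5 stroke at J3

#3 stroke→Sf1  (Sf1 (Sf) sets flow on bond)
#4 stroke→J1  (Se1 fixes effort; stroke away)
#0 stroke→J2  (common-e at J1 fixed by 4)
#5 stroke→J3  (prefer integral on C1)
#1 stroke→J2  (closing 1-jn rule on J3)
#2 stroke→R1  (J2 needs exactly one f-in)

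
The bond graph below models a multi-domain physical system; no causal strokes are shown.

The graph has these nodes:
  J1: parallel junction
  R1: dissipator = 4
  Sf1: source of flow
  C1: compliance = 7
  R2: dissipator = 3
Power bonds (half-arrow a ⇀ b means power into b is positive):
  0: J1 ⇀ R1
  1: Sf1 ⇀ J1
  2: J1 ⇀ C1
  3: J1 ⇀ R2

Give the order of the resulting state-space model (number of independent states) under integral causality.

b1 stroke at Sf1  (Sf1 (Sf) sets flow on bond)
b2 stroke at J1  (prefer integral on C1)
b0 stroke at R1  (common-e at J1 fixed by 2)
b3 stroke at R2  (J1 effort already set via bond 2)

1  (C1 all integral)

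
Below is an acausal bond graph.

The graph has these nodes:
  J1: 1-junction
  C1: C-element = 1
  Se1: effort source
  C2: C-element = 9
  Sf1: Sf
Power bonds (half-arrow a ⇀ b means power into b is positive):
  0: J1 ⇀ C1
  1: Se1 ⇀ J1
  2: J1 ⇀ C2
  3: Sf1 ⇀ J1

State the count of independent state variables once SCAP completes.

β1 stroke at J1  (Se1 (Se) sets effort on bond)
β3 stroke at Sf1  (Sf1 fixes flow; stroke at Sf1)
β0 stroke at J1  (common-f at J1 fixed by 3)
β2 stroke at J1  (common-f at J1 fixed by 3)

2  (C1, C2 all integral)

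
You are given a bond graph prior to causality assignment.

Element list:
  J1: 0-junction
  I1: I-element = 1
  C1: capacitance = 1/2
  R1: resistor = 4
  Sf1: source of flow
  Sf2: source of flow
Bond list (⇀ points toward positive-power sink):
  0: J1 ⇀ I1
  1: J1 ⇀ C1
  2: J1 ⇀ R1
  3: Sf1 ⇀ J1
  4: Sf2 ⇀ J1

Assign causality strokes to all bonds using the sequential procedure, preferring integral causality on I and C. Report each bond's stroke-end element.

b0 |I1
b1 |J1
b2 |R1
b3 |Sf1
b4 |Sf2

β3 →Sf1  (Sf1: flow source, stroke at near end)
β4 →Sf2  (Sf2 fixes flow; stroke at Sf2)
β0 →I1  (I1 outputs flow p/I1)
β1 →J1  (C1 outputs effort q/C1)
β2 →R1  (0-jn J1 has e-setter on 1)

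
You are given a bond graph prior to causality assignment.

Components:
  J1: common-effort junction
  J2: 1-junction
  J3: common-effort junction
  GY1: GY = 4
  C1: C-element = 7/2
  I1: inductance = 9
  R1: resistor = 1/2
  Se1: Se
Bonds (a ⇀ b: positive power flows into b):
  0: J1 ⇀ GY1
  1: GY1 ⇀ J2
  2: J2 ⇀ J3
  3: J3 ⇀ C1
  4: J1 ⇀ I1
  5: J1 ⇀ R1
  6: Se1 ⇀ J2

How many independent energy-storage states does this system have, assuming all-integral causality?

#6 stroke→J2  (source Se1 imposes e)
#3 stroke→J3  (C1: C, integral causality)
#2 stroke→J2  (0-jn J3 has e-setter on 3)
#1 stroke→GY1  (J2: last free bond brings flow in)
#0 stroke→GY1  (GY1 both-in/both-out from 1)
#4 stroke→I1  (I1 outputs flow p/I1)
#5 stroke→J1  (closing 0-jn rule on J1)

2  (C1, I1 all integral)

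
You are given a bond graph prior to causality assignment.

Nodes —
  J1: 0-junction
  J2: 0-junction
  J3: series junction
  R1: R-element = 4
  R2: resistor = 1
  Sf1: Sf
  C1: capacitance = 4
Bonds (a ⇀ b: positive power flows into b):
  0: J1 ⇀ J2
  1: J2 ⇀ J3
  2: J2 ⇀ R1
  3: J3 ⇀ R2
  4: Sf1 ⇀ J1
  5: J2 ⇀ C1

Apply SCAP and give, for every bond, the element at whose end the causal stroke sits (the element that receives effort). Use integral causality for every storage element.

#4 →Sf1  (source Sf1 imposes f)
#0 →J1  (J1 needs exactly one e-in)
#5 →J2  (C1: C, integral causality)
#1 →J3  (0-jn J2 has e-setter on 5)
#2 →R1  (0-jn J2 has e-setter on 5)
#3 →R2  (J3: last free bond brings flow in)

b0 stroke→J1
b1 stroke→J3
b2 stroke→R1
b3 stroke→R2
b4 stroke→Sf1
b5 stroke→J2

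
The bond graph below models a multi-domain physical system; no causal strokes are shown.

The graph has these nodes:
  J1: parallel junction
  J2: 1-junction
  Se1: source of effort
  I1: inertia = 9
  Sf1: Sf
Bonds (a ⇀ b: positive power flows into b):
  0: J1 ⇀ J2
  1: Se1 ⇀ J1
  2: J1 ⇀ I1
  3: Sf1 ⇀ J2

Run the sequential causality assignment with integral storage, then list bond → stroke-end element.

b0 stroke→J2
b1 stroke→J1
b2 stroke→I1
b3 stroke→Sf1

bond 1 |J1  (Se1: effort source, stroke at far end)
bond 3 |Sf1  (Sf1: flow source, stroke at near end)
bond 0 |J2  (0-jn J1 has e-setter on 1)
bond 2 |I1  (0-jn J1 has e-setter on 1)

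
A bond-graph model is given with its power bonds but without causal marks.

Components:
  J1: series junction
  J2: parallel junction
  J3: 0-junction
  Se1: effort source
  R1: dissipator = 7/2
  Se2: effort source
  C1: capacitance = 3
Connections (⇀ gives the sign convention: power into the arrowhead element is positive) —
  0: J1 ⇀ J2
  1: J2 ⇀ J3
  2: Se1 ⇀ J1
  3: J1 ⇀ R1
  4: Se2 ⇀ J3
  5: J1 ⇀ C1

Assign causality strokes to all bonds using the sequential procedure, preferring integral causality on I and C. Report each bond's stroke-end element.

b0 stroke→J1
b1 stroke→J2
b2 stroke→J1
b3 stroke→R1
b4 stroke→J3
b5 stroke→J1

b2 stroke→J1  (Se1 (Se) sets effort on bond)
b4 stroke→J3  (Se2 (Se) sets effort on bond)
b1 stroke→J2  (common-e at J3 fixed by 4)
b0 stroke→J1  (common-e at J2 fixed by 1)
b5 stroke→J1  (C1 integral (e out))
b3 stroke→R1  (closing 1-jn rule on J1)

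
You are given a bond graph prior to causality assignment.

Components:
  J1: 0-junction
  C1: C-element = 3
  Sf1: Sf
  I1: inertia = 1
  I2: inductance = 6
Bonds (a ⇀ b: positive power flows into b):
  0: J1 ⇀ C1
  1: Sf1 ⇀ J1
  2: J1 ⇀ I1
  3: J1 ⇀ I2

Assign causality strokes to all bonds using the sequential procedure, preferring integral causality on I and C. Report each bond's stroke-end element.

b0 |J1
b1 |Sf1
b2 |I1
b3 |I2

bond 1 stroke at Sf1  (Sf1 (Sf) sets flow on bond)
bond 0 stroke at J1  (C1: C, integral causality)
bond 2 stroke at I1  (0-jn J1 has e-setter on 0)
bond 3 stroke at I2  (J1 effort already set via bond 0)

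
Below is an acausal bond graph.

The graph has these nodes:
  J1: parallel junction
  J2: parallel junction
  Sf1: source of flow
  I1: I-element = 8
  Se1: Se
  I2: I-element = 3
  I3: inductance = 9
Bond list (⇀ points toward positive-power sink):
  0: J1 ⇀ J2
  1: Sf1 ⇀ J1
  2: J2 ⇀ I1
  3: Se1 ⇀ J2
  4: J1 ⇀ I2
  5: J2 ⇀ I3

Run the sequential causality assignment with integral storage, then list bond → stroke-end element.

bond 0 stroke at J1
bond 1 stroke at Sf1
bond 2 stroke at I1
bond 3 stroke at J2
bond 4 stroke at I2
bond 5 stroke at I3

bond 1 stroke→Sf1  (Sf1 (Sf) sets flow on bond)
bond 3 stroke→J2  (Se1: effort source, stroke at far end)
bond 0 stroke→J1  (0-jn J2 has e-setter on 3)
bond 2 stroke→I1  (common-e at J2 fixed by 3)
bond 5 stroke→I3  (0-jn J2 has e-setter on 3)
bond 4 stroke→I2  (0-jn J1 has e-setter on 0)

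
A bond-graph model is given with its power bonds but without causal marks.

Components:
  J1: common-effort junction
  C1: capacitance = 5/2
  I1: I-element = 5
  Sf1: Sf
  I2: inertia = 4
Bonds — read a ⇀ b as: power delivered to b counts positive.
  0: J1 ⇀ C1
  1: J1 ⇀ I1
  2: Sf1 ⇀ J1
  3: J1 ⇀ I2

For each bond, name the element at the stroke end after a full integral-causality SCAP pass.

β2 →Sf1  (Sf1 (Sf) sets flow on bond)
β0 →J1  (C1: C, integral causality)
β1 →I1  (J1: bond 0 brought effort, rest push out)
β3 →I2  (common-e at J1 fixed by 0)

bond 0 stroke at J1
bond 1 stroke at I1
bond 2 stroke at Sf1
bond 3 stroke at I2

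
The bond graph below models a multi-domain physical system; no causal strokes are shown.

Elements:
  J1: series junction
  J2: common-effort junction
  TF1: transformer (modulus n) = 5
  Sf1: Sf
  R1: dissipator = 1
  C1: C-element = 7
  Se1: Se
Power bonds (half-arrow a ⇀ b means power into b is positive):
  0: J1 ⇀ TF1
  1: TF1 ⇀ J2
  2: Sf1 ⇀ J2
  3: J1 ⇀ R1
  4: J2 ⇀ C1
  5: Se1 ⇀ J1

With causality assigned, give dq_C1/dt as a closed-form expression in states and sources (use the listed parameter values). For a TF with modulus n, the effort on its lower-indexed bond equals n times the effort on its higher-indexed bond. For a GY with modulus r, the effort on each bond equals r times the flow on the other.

bond 2 →Sf1  (source Sf1 imposes f)
bond 5 →J1  (Se1 fixes effort; stroke away)
bond 4 →J2  (prefer integral on C1)
bond 1 →TF1  (J2 effort already set via bond 4)
bond 0 →J1  (TF1: transformer flips bond 1)
bond 3 →R1  (only one flow-in slot at J1)

dq_C1/dt = 5*E_Se1 + F_Sf1 - 25*q_C1/7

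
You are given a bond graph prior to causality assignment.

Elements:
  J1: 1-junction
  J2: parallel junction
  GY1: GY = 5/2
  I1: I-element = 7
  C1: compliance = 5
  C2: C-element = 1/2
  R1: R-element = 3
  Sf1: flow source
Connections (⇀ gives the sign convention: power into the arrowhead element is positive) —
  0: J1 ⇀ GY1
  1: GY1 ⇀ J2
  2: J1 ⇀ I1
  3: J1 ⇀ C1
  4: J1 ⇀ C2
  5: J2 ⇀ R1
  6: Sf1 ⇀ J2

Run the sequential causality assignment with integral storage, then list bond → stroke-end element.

β6 |Sf1  (Sf1 (Sf) sets flow on bond)
β2 |I1  (I1 integral (f out))
β0 |J1  (1-jn J1 has f-setter on 2)
β3 |J1  (common-f at J1 fixed by 2)
β4 |J1  (1-jn J1 has f-setter on 2)
β1 |J2  (through GY1, causality inverts; strokes same side of GY1)
β5 |R1  (common-e at J2 fixed by 1)

β0 stroke at J1
β1 stroke at J2
β2 stroke at I1
β3 stroke at J1
β4 stroke at J1
β5 stroke at R1
β6 stroke at Sf1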